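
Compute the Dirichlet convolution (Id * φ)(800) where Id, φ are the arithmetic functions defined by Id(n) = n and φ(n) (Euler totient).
(Id * φ)(800) = 7280

Divisors of 800: [1, 2, 4, 5, 8, 10, 16, 20, 25, 32, 40, 50, 80, 100, 160, 200, 400, 800]. For each d | 800:
  d = 1: Id(1) · φ(800/1) = 1 · 320 = 320
  d = 2: Id(2) · φ(800/2) = 2 · 160 = 320
  d = 4: Id(4) · φ(800/4) = 4 · 80 = 320
  d = 5: Id(5) · φ(800/5) = 5 · 64 = 320
  d = 8: Id(8) · φ(800/8) = 8 · 40 = 320
  d = 10: Id(10) · φ(800/10) = 10 · 32 = 320
  d = 16: Id(16) · φ(800/16) = 16 · 20 = 320
  d = 20: Id(20) · φ(800/20) = 20 · 16 = 320
  d = 25: Id(25) · φ(800/25) = 25 · 16 = 400
  d = 32: Id(32) · φ(800/32) = 32 · 20 = 640
  d = 40: Id(40) · φ(800/40) = 40 · 8 = 320
  d = 50: Id(50) · φ(800/50) = 50 · 8 = 400
  d = 80: Id(80) · φ(800/80) = 80 · 4 = 320
  d = 100: Id(100) · φ(800/100) = 100 · 4 = 400
  d = 160: Id(160) · φ(800/160) = 160 · 4 = 640
  d = 200: Id(200) · φ(800/200) = 200 · 2 = 400
  d = 400: Id(400) · φ(800/400) = 400 · 1 = 400
  d = 800: Id(800) · φ(800/800) = 800 · 1 = 800
Summing: (Id * φ)(800) = 320 + 320 + 320 + 320 + 320 + 320 + 320 + 320 + 400 + 640 + 320 + 400 + 320 + 400 + 640 + 400 + 400 + 800 = 7280.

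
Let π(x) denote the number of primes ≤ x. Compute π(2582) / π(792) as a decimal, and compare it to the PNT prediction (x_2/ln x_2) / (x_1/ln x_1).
π(2582)/π(792) = 376/138 ≈ 2.7246;  PNT prediction ≈ 2.7697.

π(792) = 138 and π(2582) = 376, so π(2582)/π(792) ≈ 2.7246. The PNT-predicted ratio is (2582/ln(2582)) / (792/ln(792)) ≈ 2.7697. The two agree to within a few percent, as expected.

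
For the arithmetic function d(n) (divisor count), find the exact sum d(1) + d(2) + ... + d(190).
Σ_{n ≤ 190} d(n) = 1031

Compute d(n) for each 1 ≤ n ≤ 190: d(1) = 1, d(2) = 2, d(3) = 2, d(4) = 3, d(5) = 2, d(6) = 4, d(7) = 2, d(8) = 4, d(9) = 3, d(10) = 4, d(11) = 2, d(12) = 6, d(13) = 2, d(14) = 4, d(15) = 4, d(16) = 5, d(17) = 2, d(18) = 6, d(19) = 2, d(20) = 6, d(21) = 4, d(22) = 4, d(23) = 2, d(24) = 8, d(25) = 3, d(26) = 4, d(27) = 4, d(28) = 6, d(29) = 2, d(30) = 8, d(31) = 2, d(32) = 6, d(33) = 4, d(34) = 4, d(35) = 4, d(36) = 9, d(37) = 2, d(38) = 4, d(39) = 4, d(40) = 8, d(41) = 2, d(42) = 8, d(43) = 2, d(44) = 6, d(45) = 6, d(46) = 4, d(47) = 2, d(48) = 10, d(49) = 3, d(50) = 6, d(51) = 4, d(52) = 6, d(53) = 2, d(54) = 8, d(55) = 4, d(56) = 8, d(57) = 4, d(58) = 4, d(59) = 2, d(60) = 12, d(61) = 2, d(62) = 4, d(63) = 6, d(64) = 7, d(65) = 4, d(66) = 8, d(67) = 2, d(68) = 6, d(69) = 4, d(70) = 8, d(71) = 2, d(72) = 12, d(73) = 2, d(74) = 4, d(75) = 6, d(76) = 6, d(77) = 4, d(78) = 8, d(79) = 2, d(80) = 10, d(81) = 5, d(82) = 4, d(83) = 2, d(84) = 12, d(85) = 4, d(86) = 4, d(87) = 4, d(88) = 8, d(89) = 2, d(90) = 12, d(91) = 4, d(92) = 6, d(93) = 4, d(94) = 4, d(95) = 4, d(96) = 12, d(97) = 2, d(98) = 6, d(99) = 6, d(100) = 9, d(101) = 2, d(102) = 8, d(103) = 2, d(104) = 8, d(105) = 8, d(106) = 4, d(107) = 2, d(108) = 12, d(109) = 2, d(110) = 8, d(111) = 4, d(112) = 10, d(113) = 2, d(114) = 8, d(115) = 4, d(116) = 6, d(117) = 6, d(118) = 4, d(119) = 4, d(120) = 16, d(121) = 3, d(122) = 4, d(123) = 4, d(124) = 6, d(125) = 4, d(126) = 12, d(127) = 2, d(128) = 8, d(129) = 4, d(130) = 8, d(131) = 2, d(132) = 12, d(133) = 4, d(134) = 4, d(135) = 8, d(136) = 8, d(137) = 2, d(138) = 8, d(139) = 2, d(140) = 12, d(141) = 4, d(142) = 4, d(143) = 4, d(144) = 15, d(145) = 4, d(146) = 4, d(147) = 6, d(148) = 6, d(149) = 2, d(150) = 12, d(151) = 2, d(152) = 8, d(153) = 6, d(154) = 8, d(155) = 4, d(156) = 12, d(157) = 2, d(158) = 4, d(159) = 4, d(160) = 12, d(161) = 4, d(162) = 10, d(163) = 2, d(164) = 6, d(165) = 8, d(166) = 4, d(167) = 2, d(168) = 16, d(169) = 3, d(170) = 8, d(171) = 6, d(172) = 6, d(173) = 2, d(174) = 8, d(175) = 6, d(176) = 10, d(177) = 4, d(178) = 4, d(179) = 2, d(180) = 18, d(181) = 2, d(182) = 8, d(183) = 4, d(184) = 8, d(185) = 4, d(186) = 8, d(187) = 4, d(188) = 6, d(189) = 8, d(190) = 8. Summing all 190 values: 1031. (Dirichlet's divisor formula: Σ_{n ≤ x} d(n) = x ln(x) + (2γ − 1) x + O(√x). For x = 190, the asymptotic estimate is ≈ 1026.28.)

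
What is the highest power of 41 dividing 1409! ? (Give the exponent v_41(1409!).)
v_41(1409!) = 34

Legendre's formula: v_p(n!) = Σ_{k ≥ 1} ⌊n / p^k⌋. For p = 41, n = 1409, the terms are:
  ⌊1409/41^1⌋ = ⌊1409/41⌋ = 34
(the next term ⌊1409/41^2⌋ = 0, terminating the sum). Summing: v_41(1409!) = 34 = 34.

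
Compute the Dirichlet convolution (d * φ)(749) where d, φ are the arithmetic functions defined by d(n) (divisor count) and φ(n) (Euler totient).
(d * φ)(749) = 864

Divisors of 749: [1, 7, 107, 749]. For each d | 749:
  d = 1: d(1) · φ(749/1) = 1 · 636 = 636
  d = 7: d(7) · φ(749/7) = 2 · 106 = 212
  d = 107: d(107) · φ(749/107) = 2 · 6 = 12
  d = 749: d(749) · φ(749/749) = 4 · 1 = 4
Summing: (d * φ)(749) = 636 + 212 + 12 + 4 = 864.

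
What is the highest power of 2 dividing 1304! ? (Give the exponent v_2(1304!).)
v_2(1304!) = 1300

Legendre's formula: v_p(n!) = Σ_{k ≥ 1} ⌊n / p^k⌋. For p = 2, n = 1304, the terms are:
  ⌊1304/2^1⌋ = ⌊1304/2⌋ = 652
  ⌊1304/2^2⌋ = ⌊1304/4⌋ = 326
  ⌊1304/2^3⌋ = ⌊1304/8⌋ = 163
  ⌊1304/2^4⌋ = ⌊1304/16⌋ = 81
  ⌊1304/2^5⌋ = ⌊1304/32⌋ = 40
  ⌊1304/2^6⌋ = ⌊1304/64⌋ = 20
  ⌊1304/2^7⌋ = ⌊1304/128⌋ = 10
  ⌊1304/2^8⌋ = ⌊1304/256⌋ = 5
  ⌊1304/2^9⌋ = ⌊1304/512⌋ = 2
  ⌊1304/2^10⌋ = ⌊1304/1024⌋ = 1
(the next term ⌊1304/2^11⌋ = 0, terminating the sum). Summing: v_2(1304!) = 652 + 326 + 163 + 81 + 40 + 20 + 10 + 5 + 2 + 1 = 1300.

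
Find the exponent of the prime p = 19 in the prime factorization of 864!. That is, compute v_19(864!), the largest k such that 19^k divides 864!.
v_19(864!) = 47

Legendre's formula: v_p(n!) = Σ_{k ≥ 1} ⌊n / p^k⌋. For p = 19, n = 864, the terms are:
  ⌊864/19^1⌋ = ⌊864/19⌋ = 45
  ⌊864/19^2⌋ = ⌊864/361⌋ = 2
(the next term ⌊864/19^3⌋ = 0, terminating the sum). Summing: v_19(864!) = 45 + 2 = 47.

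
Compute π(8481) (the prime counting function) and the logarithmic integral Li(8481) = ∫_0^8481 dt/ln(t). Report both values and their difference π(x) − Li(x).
π(8481) = 1059;  Li(8481) ≈ 1079.76;  π(x) − Li(x) ≈ -20.76.

Direct count of primes ≤ 8481 gives π(8481) = 1059. Numerical evaluation of the logarithmic integral gives Li(8481) ≈ 1079.76. The difference π(x) − Li(x) ≈ -20.76 is typically negative for small/moderate x (Li(x) overestimates), though Littlewood's theorem shows this sign changes infinitely often.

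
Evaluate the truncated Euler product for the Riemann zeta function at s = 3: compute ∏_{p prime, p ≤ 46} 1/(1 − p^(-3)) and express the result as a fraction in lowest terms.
∏ = 11622300127850926153432227486340003/9669167824002218213355442162630656

The primes p ≤ 46 are [2, 3, 5, 7, 11, 13, 17, 19, 23, 29, 31, 37, 41, 43]. For each prime, (1 − 1/p^3)^(-1) = p^3 / (p^3 − 1). The product is (1 − 1/2^3)^(-1), (1 − 1/3^3)^(-1), (1 − 1/5^3)^(-1), (1 − 1/7^3)^(-1), (1 − 1/11^3)^(-1), (1 − 1/13^3)^(-1), (1 − 1/17^3)^(-1), (1 − 1/19^3)^(-1), (1 − 1/23^3)^(-1), (1 − 1/29^3)^(-1), (1 − 1/31^3)^(-1), (1 − 1/37^3)^(-1), (1 − 1/41^3)^(-1), (1 − 1/43^3)^(-1) = ∏ p^3 / (p^3 − 1) = 11622300127850926153432227486340003/9669167824002218213355442162630656.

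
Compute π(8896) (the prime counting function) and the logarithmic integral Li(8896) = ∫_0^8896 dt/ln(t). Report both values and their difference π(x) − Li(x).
π(8896) = 1108;  Li(8896) ≈ 1125.52;  π(x) − Li(x) ≈ -17.52.

Direct count of primes ≤ 8896 gives π(8896) = 1108. Numerical evaluation of the logarithmic integral gives Li(8896) ≈ 1125.52. The difference π(x) − Li(x) ≈ -17.52 is typically negative for small/moderate x (Li(x) overestimates), though Littlewood's theorem shows this sign changes infinitely often.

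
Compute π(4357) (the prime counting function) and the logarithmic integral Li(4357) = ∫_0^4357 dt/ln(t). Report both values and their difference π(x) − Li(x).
π(4357) = 595;  Li(4357) ≈ 608.18;  π(x) − Li(x) ≈ -13.18.

Direct count of primes ≤ 4357 gives π(4357) = 595. Numerical evaluation of the logarithmic integral gives Li(4357) ≈ 608.18. The difference π(x) − Li(x) ≈ -13.18 is typically negative for small/moderate x (Li(x) overestimates), though Littlewood's theorem shows this sign changes infinitely often.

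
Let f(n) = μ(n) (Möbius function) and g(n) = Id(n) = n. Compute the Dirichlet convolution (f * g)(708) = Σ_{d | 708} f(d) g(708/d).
(μ * Id)(708) = 232

Divisors of 708: [1, 2, 3, 4, 6, 12, 59, 118, 177, 236, 354, 708]. For each d | 708:
  d = 1: μ(1) · Id(708/1) = 1 · 708 = 708
  d = 2: μ(2) · Id(708/2) = -1 · 354 = -354
  d = 3: μ(3) · Id(708/3) = -1 · 236 = -236
  d = 4: μ(4) · Id(708/4) = 0 · 177 = 0
  d = 6: μ(6) · Id(708/6) = 1 · 118 = 118
  d = 12: μ(12) · Id(708/12) = 0 · 59 = 0
  d = 59: μ(59) · Id(708/59) = -1 · 12 = -12
  d = 118: μ(118) · Id(708/118) = 1 · 6 = 6
  d = 177: μ(177) · Id(708/177) = 1 · 4 = 4
  d = 236: μ(236) · Id(708/236) = 0 · 3 = 0
  d = 354: μ(354) · Id(708/354) = -1 · 2 = -2
  d = 708: μ(708) · Id(708/708) = 0 · 1 = 0
Summing: (μ * Id)(708) = 708 + -354 + -236 + 0 + 118 + 0 + -12 + 6 + 4 + 0 + -2 + 0 = 232.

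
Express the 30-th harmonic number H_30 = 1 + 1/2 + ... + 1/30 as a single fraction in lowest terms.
H_30 = 9304682830147/2329089562800

Direct summation: H_30 = 1 + 1/2 + ... + 1/30. The least common denominator is lcm(1, ..., 30) = 2329089562800; over this denominator the numerator is 2329089562800 + 1164544781400 + 776363187600 + 582272390700 + 465817912560 + 388181593800 + 332727080400 + 291136195350 + 258787729200 + 232908956280 + 211735414800 + 194090796900 + 179160735600 + 166363540200 + 155272637520 + 145568097675 + 137005268400 + 129393864600 + 122583661200 + 116454478140 + 110909026800 + 105867707400 + 101264763600 + 97045398450 + 93163582512 + 89580367800 + 86262576400 + 83181770100 + 80313433200 + 77636318760 = 9304682830147, so H_30 = 9304682830147/2329089562800 (already in lowest terms) ≈ 3.99499. (The PNT-adjacent estimate ln(30) + γ ≈ 3.97841 matches within O(1/n).)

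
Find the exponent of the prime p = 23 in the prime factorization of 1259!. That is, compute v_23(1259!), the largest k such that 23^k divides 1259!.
v_23(1259!) = 56

Legendre's formula: v_p(n!) = Σ_{k ≥ 1} ⌊n / p^k⌋. For p = 23, n = 1259, the terms are:
  ⌊1259/23^1⌋ = ⌊1259/23⌋ = 54
  ⌊1259/23^2⌋ = ⌊1259/529⌋ = 2
(the next term ⌊1259/23^3⌋ = 0, terminating the sum). Summing: v_23(1259!) = 54 + 2 = 56.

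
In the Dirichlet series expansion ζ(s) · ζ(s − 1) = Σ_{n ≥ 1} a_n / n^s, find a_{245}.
σ(245) = 342

In the product (Σ m^0/m^s)(Σ k / k^s) = Σ (Σ_{d | n} d) / n^s, the coefficient of 1/n^s is σ(n) = Σ_{d | n} d. For n = 245, divisors are [1, 5, 7, 35, 49, 245]; summing: σ(245) = 342.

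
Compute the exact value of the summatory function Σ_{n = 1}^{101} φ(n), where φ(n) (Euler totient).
Σ_{n ≤ 101} φ(n) = 3144

Compute φ(n) for each 1 ≤ n ≤ 101: φ(1) = 1, φ(2) = 1, φ(3) = 2, φ(4) = 2, φ(5) = 4, φ(6) = 2, φ(7) = 6, φ(8) = 4, φ(9) = 6, φ(10) = 4, φ(11) = 10, φ(12) = 4, φ(13) = 12, φ(14) = 6, φ(15) = 8, φ(16) = 8, φ(17) = 16, φ(18) = 6, φ(19) = 18, φ(20) = 8, φ(21) = 12, φ(22) = 10, φ(23) = 22, φ(24) = 8, φ(25) = 20, φ(26) = 12, φ(27) = 18, φ(28) = 12, φ(29) = 28, φ(30) = 8, φ(31) = 30, φ(32) = 16, φ(33) = 20, φ(34) = 16, φ(35) = 24, φ(36) = 12, φ(37) = 36, φ(38) = 18, φ(39) = 24, φ(40) = 16, φ(41) = 40, φ(42) = 12, φ(43) = 42, φ(44) = 20, φ(45) = 24, φ(46) = 22, φ(47) = 46, φ(48) = 16, φ(49) = 42, φ(50) = 20, φ(51) = 32, φ(52) = 24, φ(53) = 52, φ(54) = 18, φ(55) = 40, φ(56) = 24, φ(57) = 36, φ(58) = 28, φ(59) = 58, φ(60) = 16, φ(61) = 60, φ(62) = 30, φ(63) = 36, φ(64) = 32, φ(65) = 48, φ(66) = 20, φ(67) = 66, φ(68) = 32, φ(69) = 44, φ(70) = 24, φ(71) = 70, φ(72) = 24, φ(73) = 72, φ(74) = 36, φ(75) = 40, φ(76) = 36, φ(77) = 60, φ(78) = 24, φ(79) = 78, φ(80) = 32, φ(81) = 54, φ(82) = 40, φ(83) = 82, φ(84) = 24, φ(85) = 64, φ(86) = 42, φ(87) = 56, φ(88) = 40, φ(89) = 88, φ(90) = 24, φ(91) = 72, φ(92) = 44, φ(93) = 60, φ(94) = 46, φ(95) = 72, φ(96) = 32, φ(97) = 96, φ(98) = 42, φ(99) = 60, φ(100) = 40, φ(101) = 100. Summing all 101 values: 3144. (Average order: Σ_{n ≤ x} φ(n) ~ (3/π²) x². For x = 101, (3/π²)·101² ≈ 3100.73.)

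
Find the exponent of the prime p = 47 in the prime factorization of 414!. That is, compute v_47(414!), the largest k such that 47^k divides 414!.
v_47(414!) = 8

Legendre's formula: v_p(n!) = Σ_{k ≥ 1} ⌊n / p^k⌋. For p = 47, n = 414, the terms are:
  ⌊414/47^1⌋ = ⌊414/47⌋ = 8
(the next term ⌊414/47^2⌋ = 0, terminating the sum). Summing: v_47(414!) = 8 = 8.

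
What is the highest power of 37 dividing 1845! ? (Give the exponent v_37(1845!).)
v_37(1845!) = 50

Legendre's formula: v_p(n!) = Σ_{k ≥ 1} ⌊n / p^k⌋. For p = 37, n = 1845, the terms are:
  ⌊1845/37^1⌋ = ⌊1845/37⌋ = 49
  ⌊1845/37^2⌋ = ⌊1845/1369⌋ = 1
(the next term ⌊1845/37^3⌋ = 0, terminating the sum). Summing: v_37(1845!) = 49 + 1 = 50.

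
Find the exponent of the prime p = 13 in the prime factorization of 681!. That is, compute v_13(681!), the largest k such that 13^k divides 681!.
v_13(681!) = 56

Legendre's formula: v_p(n!) = Σ_{k ≥ 1} ⌊n / p^k⌋. For p = 13, n = 681, the terms are:
  ⌊681/13^1⌋ = ⌊681/13⌋ = 52
  ⌊681/13^2⌋ = ⌊681/169⌋ = 4
(the next term ⌊681/13^3⌋ = 0, terminating the sum). Summing: v_13(681!) = 52 + 4 = 56.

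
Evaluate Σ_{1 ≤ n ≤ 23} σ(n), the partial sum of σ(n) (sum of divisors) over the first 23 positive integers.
Σ_{n ≤ 23} σ(n) = 431

Compute σ(n) for each 1 ≤ n ≤ 23: σ(1) = 1, σ(2) = 3, σ(3) = 4, σ(4) = 7, σ(5) = 6, σ(6) = 12, σ(7) = 8, σ(8) = 15, σ(9) = 13, σ(10) = 18, σ(11) = 12, σ(12) = 28, σ(13) = 14, σ(14) = 24, σ(15) = 24, σ(16) = 31, σ(17) = 18, σ(18) = 39, σ(19) = 20, σ(20) = 42, σ(21) = 32, σ(22) = 36, σ(23) = 24. Summing all 23 values: 431. (Average order: Σ_{n ≤ x} σ(n) ~ (π²/12) x². For x = 23, (π²/12)·23² ≈ 435.09.)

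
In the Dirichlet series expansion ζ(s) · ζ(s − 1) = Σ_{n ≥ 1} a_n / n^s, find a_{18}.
σ(18) = 39

In the product (Σ m^0/m^s)(Σ k / k^s) = Σ (Σ_{d | n} d) / n^s, the coefficient of 1/n^s is σ(n) = Σ_{d | n} d. For n = 18, divisors are [1, 2, 3, 6, 9, 18]; summing: σ(18) = 39.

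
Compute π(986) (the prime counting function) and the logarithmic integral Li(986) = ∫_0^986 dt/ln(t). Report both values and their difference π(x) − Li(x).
π(986) = 166;  Li(986) ≈ 175.58;  π(x) − Li(x) ≈ -9.58.

Direct count of primes ≤ 986 gives π(986) = 166. Numerical evaluation of the logarithmic integral gives Li(986) ≈ 175.58. The difference π(x) − Li(x) ≈ -9.58 is typically negative for small/moderate x (Li(x) overestimates), though Littlewood's theorem shows this sign changes infinitely often.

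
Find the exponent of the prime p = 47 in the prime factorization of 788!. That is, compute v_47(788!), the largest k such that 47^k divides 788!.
v_47(788!) = 16

Legendre's formula: v_p(n!) = Σ_{k ≥ 1} ⌊n / p^k⌋. For p = 47, n = 788, the terms are:
  ⌊788/47^1⌋ = ⌊788/47⌋ = 16
(the next term ⌊788/47^2⌋ = 0, terminating the sum). Summing: v_47(788!) = 16 = 16.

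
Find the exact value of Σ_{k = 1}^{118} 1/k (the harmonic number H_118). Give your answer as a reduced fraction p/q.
H_118 = 93018884434841482250701215017315081260434614082769/17379782769567790172972927968296006432665936992320

Direct summation: H_118 = 1 + 1/2 + ... + 1/118. The least common denominator is lcm(1, ..., 118) = 955888052326228459513511038256280353796626534577600; over this denominator the numerator is 955888052326228459513511038256280353796626534577600 + 477944026163114229756755519128140176898313267288800 + 318629350775409486504503679418760117932208844859200 + 238972013081557114878377759564070088449156633644400 + 191177610465245691902702207651256070759325306915520 + 159314675387704743252251839709380058966104422429600 + 136555436046604065644787291179468621970946647796800 + 119486006540778557439188879782035044224578316822200 + 106209783591803162168167893139586705977402948286400 + 95588805232622845951351103825628035379662653457760 + 86898913847838950864864639841480032163329684961600 + 79657337693852371626125919854690029483052211214800 + 73529850178940650731808541404329257984355887275200 + 68277718023302032822393645589734310985473323898400 + 63725870155081897300900735883752023586441768971840 + 59743003270389278719594439891017522112289158411100 + 56228708960366379971383002250369432576272149092800 + 53104891795901581084083946569793352988701474143200 + 50309897490854129448079528329277913357717186030400 + 47794402616311422975675551912814017689831326728880 + 45518478682201355214929097059822873990315549265600 + 43449456923919475432432319920740016081664842480800 + 41560350101140367804935262532881754512896805851200 + 39828668846926185813062959927345014741526105607400 + 38235522093049138380540441530251214151865061383104 + 36764925089470325365904270702164628992177943637600 + 35403261197267720722722631046528901992467649428800 + 34138859011651016411196822794867155492736661949200 + 32961656976766498603914173732975184613676777054400 + 31862935077540948650450367941876011793220884485920 + 30835098462136401919790678653428398509568597889600 + 29871501635194639359797219945508761056144579205550 + 28966304615946316954954879947160010721109894987200 + 28114354480183189985691501125184716288136074546400 + 27311087209320813128957458235893724394189329559360 + 26552445897950790542041973284896676494350737071600 + 25834812225033201608473271304223793345854771204800 + 25154948745427064724039764164638956678858593015200 + 24509950059646883577269513801443085994785295758400 + 23897201308155711487837775956407008844915663364440 + 23314342739664108768622220445275130580405525233600 + 22759239341100677607464548529911436995157774632800 + 22229954705261126965430489261773961716200617083200 + 21724728461959737716216159960370008040832421240400 + 21241956718360632433633578627917341195480589657280 + 20780175050570183902467631266440877256448402925600 + 20338043666515499138585341239495326676523968820800 + 19914334423463092906531479963672507370763052803700 + 19507919435229152234969613025638374567278092542400 + 19117761046524569190270220765125607075932530691552 + 18742902986788793323794334083456477525424049697600 + 18382462544735162682952135351082314496088971818800 + 18035623628796763387047378080307176486728802539200 + 17701630598633860361361315523264450996233824714400 + 17379782769567790172972927968296006432665936992320 + 17069429505825508205598411397433577746368330974600 + 16769965830284709816026509443092637785905728676800 + 16480828488383249301957086866487592306838388527200 + 16201492412308956940906966750106446674519093806400 + 15931467538770474325225183970938005896610442242960 + 15670295939774237041205098987807874652403713681600 + 15417549231068200959895339326714199254784298944800 + 15172826227400451738309699019940957996771849755200 + 14935750817597319679898609972754380528072289602775 + 14705970035788130146361708280865851596871177455040 + 14483152307973158477477439973580005360554947493600 + 14266985855615350141992702063526572444725769172800 + 14057177240091594992845750562592358144068037273200 + 13853450033713455934978420844293918170965601950400 + 13655543604660406564478729117946862197094664779680 + 13463212004594767035401563919102540194318683585600 + 13276222948975395271020986642448338247175368535800 + 13094356881181211774157685455565484298583925131200 + 12917406112516600804236635652111896672927385602400 + 12745174031016379460180147176750404717288353794368 + 12577474372713532362019882082319478339429296507600 + 12414130549691278694980662834497147451904240708800 + 12254975029823441788634756900721542997392647879200 + 12099848763623145057133051117168105744261095374400 + 11948600654077855743918887978203504422457831682220 + 11801087065755906907574210348842967330822549809600 + 11657171369832054384311110222637565290202762616800 + 11516723522002752524259169135617835587911163067200 + 11379619670550338803732274264955718497578887316400 + 11245741792073275994276600450073886515254429818560 + 11114977352630563482715244630886980858100308541600 + 10987218992255499534638057910991728204558925684800 + 10862364230979868858108079980185004020416210620200 + 10740315194676724264196753238834610716816028478400 + 10620978359180316216816789313958670597740294828640 + 10504264311277235818829791629189893997765126753600 + 10390087525285091951233815633220438628224201462800 + 10278366154045467306596892884476132836522865963200 + 10169021833257749569292670619747663338261984410400 + 10061979498170825889615905665855582671543437206080 + 9957167211731546453265739981836253685381526401850 + 9854516003363179994984649878930725296872438500800 + 9753959717614576117484806512819187283639046271200 + 9655434871982105651651626649053336907036631662400 + 9558880523262284595135110382562803537966265345776 + 9464238141843846133797138992636439146501252817600 + 9371451493394396661897167041728238762712024848800 + 9280466527439111257412728526760003434918704219200 + 9191231272367581341476067675541157248044485909400 + 9103695736440271042985819411964574798063109853120 + 9017811814398381693523689040153588243364401269600 + 8933533199310546350593561105198881811183425556800 + 8850815299316930180680657761632225498116912357200 + 8769615158956224399206523286754865631161711326400 + 8689891384783895086486463984148003216332968496160 + 8611604075011067202824423768074597781951590401600 + 8534714752912754102799205698716788873184165487300 + 8459186303771933270031071135011330564571916235200 + 8384982915142354908013254721546318892952864338400 + 8312070020228073560987052506576350902579361170240 + 8240414244191624650978543433243796153419194263600 + 8169983353215627859089837933814361998261765252800 + 8100746206154478470453483375053223337259546903200 = 5116038643916281523788566825952329469323903774552295, so H_118 = 5116038643916281523788566825952329469323903774552295/955888052326228459513511038256280353796626534577600; reducing by gcd(5116038643916281523788566825952329469323903774552295, 955888052326228459513511038256280353796626534577600) = 55 gives 93018884434841482250701215017315081260434614082769/17379782769567790172972927968296006432665936992320 ≈ 5.35213. (The PNT-adjacent estimate ln(118) + γ ≈ 5.34790 matches within O(1/n).)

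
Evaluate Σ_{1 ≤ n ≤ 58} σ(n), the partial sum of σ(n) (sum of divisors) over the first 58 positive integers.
Σ_{n ≤ 58} σ(n) = 2786

Compute σ(n) for each 1 ≤ n ≤ 58: σ(1) = 1, σ(2) = 3, σ(3) = 4, σ(4) = 7, σ(5) = 6, σ(6) = 12, σ(7) = 8, σ(8) = 15, σ(9) = 13, σ(10) = 18, σ(11) = 12, σ(12) = 28, σ(13) = 14, σ(14) = 24, σ(15) = 24, σ(16) = 31, σ(17) = 18, σ(18) = 39, σ(19) = 20, σ(20) = 42, σ(21) = 32, σ(22) = 36, σ(23) = 24, σ(24) = 60, σ(25) = 31, σ(26) = 42, σ(27) = 40, σ(28) = 56, σ(29) = 30, σ(30) = 72, σ(31) = 32, σ(32) = 63, σ(33) = 48, σ(34) = 54, σ(35) = 48, σ(36) = 91, σ(37) = 38, σ(38) = 60, σ(39) = 56, σ(40) = 90, σ(41) = 42, σ(42) = 96, σ(43) = 44, σ(44) = 84, σ(45) = 78, σ(46) = 72, σ(47) = 48, σ(48) = 124, σ(49) = 57, σ(50) = 93, σ(51) = 72, σ(52) = 98, σ(53) = 54, σ(54) = 120, σ(55) = 72, σ(56) = 120, σ(57) = 80, σ(58) = 90. Summing all 58 values: 2786. (Average order: Σ_{n ≤ x} σ(n) ~ (π²/12) x². For x = 58, (π²/12)·58² ≈ 2766.78.)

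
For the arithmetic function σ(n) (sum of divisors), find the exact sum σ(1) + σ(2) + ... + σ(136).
Σ_{n ≤ 136} σ(n) = 15305

Compute σ(n) for each 1 ≤ n ≤ 136: σ(1) = 1, σ(2) = 3, σ(3) = 4, σ(4) = 7, σ(5) = 6, σ(6) = 12, σ(7) = 8, σ(8) = 15, σ(9) = 13, σ(10) = 18, σ(11) = 12, σ(12) = 28, σ(13) = 14, σ(14) = 24, σ(15) = 24, σ(16) = 31, σ(17) = 18, σ(18) = 39, σ(19) = 20, σ(20) = 42, σ(21) = 32, σ(22) = 36, σ(23) = 24, σ(24) = 60, σ(25) = 31, σ(26) = 42, σ(27) = 40, σ(28) = 56, σ(29) = 30, σ(30) = 72, σ(31) = 32, σ(32) = 63, σ(33) = 48, σ(34) = 54, σ(35) = 48, σ(36) = 91, σ(37) = 38, σ(38) = 60, σ(39) = 56, σ(40) = 90, σ(41) = 42, σ(42) = 96, σ(43) = 44, σ(44) = 84, σ(45) = 78, σ(46) = 72, σ(47) = 48, σ(48) = 124, σ(49) = 57, σ(50) = 93, σ(51) = 72, σ(52) = 98, σ(53) = 54, σ(54) = 120, σ(55) = 72, σ(56) = 120, σ(57) = 80, σ(58) = 90, σ(59) = 60, σ(60) = 168, σ(61) = 62, σ(62) = 96, σ(63) = 104, σ(64) = 127, σ(65) = 84, σ(66) = 144, σ(67) = 68, σ(68) = 126, σ(69) = 96, σ(70) = 144, σ(71) = 72, σ(72) = 195, σ(73) = 74, σ(74) = 114, σ(75) = 124, σ(76) = 140, σ(77) = 96, σ(78) = 168, σ(79) = 80, σ(80) = 186, σ(81) = 121, σ(82) = 126, σ(83) = 84, σ(84) = 224, σ(85) = 108, σ(86) = 132, σ(87) = 120, σ(88) = 180, σ(89) = 90, σ(90) = 234, σ(91) = 112, σ(92) = 168, σ(93) = 128, σ(94) = 144, σ(95) = 120, σ(96) = 252, σ(97) = 98, σ(98) = 171, σ(99) = 156, σ(100) = 217, σ(101) = 102, σ(102) = 216, σ(103) = 104, σ(104) = 210, σ(105) = 192, σ(106) = 162, σ(107) = 108, σ(108) = 280, σ(109) = 110, σ(110) = 216, σ(111) = 152, σ(112) = 248, σ(113) = 114, σ(114) = 240, σ(115) = 144, σ(116) = 210, σ(117) = 182, σ(118) = 180, σ(119) = 144, σ(120) = 360, σ(121) = 133, σ(122) = 186, σ(123) = 168, σ(124) = 224, σ(125) = 156, σ(126) = 312, σ(127) = 128, σ(128) = 255, σ(129) = 176, σ(130) = 252, σ(131) = 132, σ(132) = 336, σ(133) = 160, σ(134) = 204, σ(135) = 240, σ(136) = 270. Summing all 136 values: 15305. (Average order: Σ_{n ≤ x} σ(n) ~ (π²/12) x². For x = 136, (π²/12)·136² ≈ 15212.35.)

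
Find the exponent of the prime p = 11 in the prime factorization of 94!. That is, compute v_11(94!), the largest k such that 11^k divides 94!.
v_11(94!) = 8

Legendre's formula: v_p(n!) = Σ_{k ≥ 1} ⌊n / p^k⌋. For p = 11, n = 94, the terms are:
  ⌊94/11^1⌋ = ⌊94/11⌋ = 8
(the next term ⌊94/11^2⌋ = 0, terminating the sum). Summing: v_11(94!) = 8 = 8.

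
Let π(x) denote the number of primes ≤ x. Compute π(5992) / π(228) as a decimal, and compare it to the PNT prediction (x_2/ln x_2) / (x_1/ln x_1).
π(5992)/π(228) = 783/49 ≈ 15.9796;  PNT prediction ≈ 16.4042.

π(228) = 49 and π(5992) = 783, so π(5992)/π(228) ≈ 15.9796. The PNT-predicted ratio is (5992/ln(5992)) / (228/ln(228)) ≈ 16.4042. The two agree to within a few percent, as expected.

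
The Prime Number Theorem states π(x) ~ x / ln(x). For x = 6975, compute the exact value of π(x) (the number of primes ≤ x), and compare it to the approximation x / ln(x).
π(6975) = 896;  x/ln(x) ≈ 788.13;  relative error ≈ 12.04%.

Directly count primes up to 6975: π(6975) = 896. The PNT approximation gives 6975/ln(6975) ≈ 6975/8.85009 ≈ 788.13. Relative error (π(x) − x/ln(x)) / π(x) ≈ 12.04%; the approximation is known to undercount slightly (Li(x) is a better estimate).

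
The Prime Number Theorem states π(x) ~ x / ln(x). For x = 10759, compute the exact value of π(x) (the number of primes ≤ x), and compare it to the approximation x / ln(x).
π(10759) = 1311;  x/ln(x) ≈ 1158.94;  relative error ≈ 11.60%.

Directly count primes up to 10759: π(10759) = 1311. The PNT approximation gives 10759/ln(10759) ≈ 10759/9.28350 ≈ 1158.94. Relative error (π(x) − x/ln(x)) / π(x) ≈ 11.60%; the approximation is known to undercount slightly (Li(x) is a better estimate).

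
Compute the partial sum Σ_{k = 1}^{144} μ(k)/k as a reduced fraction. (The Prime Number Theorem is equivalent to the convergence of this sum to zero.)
Σ μ(k)/k = 10391887234035457572196499544638378349921869282953777/1669107775099865011251538855274990009561055775533405515

Values of μ(k) for 1 ≤ k ≤ 144: μ(1) = 1, μ(2) = -1, μ(3) = -1, μ(5) = -1, μ(6) = 1, μ(7) = -1, μ(10) = 1, μ(11) = -1, μ(13) = -1, μ(14) = 1, μ(15) = 1, μ(17) = -1, μ(19) = -1, μ(21) = 1, μ(22) = 1, μ(23) = -1, μ(26) = 1, μ(29) = -1, μ(30) = -1, μ(31) = -1, μ(33) = 1, μ(34) = 1, μ(35) = 1, μ(37) = -1, μ(38) = 1, μ(39) = 1, μ(41) = -1, μ(42) = -1, μ(43) = -1, μ(46) = 1, μ(47) = -1, μ(51) = 1, μ(53) = -1, μ(55) = 1, μ(57) = 1, μ(58) = 1, μ(59) = -1, μ(61) = -1, μ(62) = 1, μ(65) = 1, μ(66) = -1, μ(67) = -1, μ(69) = 1, μ(70) = -1, μ(71) = -1, μ(73) = -1, μ(74) = 1, μ(77) = 1, μ(78) = -1, μ(79) = -1, μ(82) = 1, μ(83) = -1, μ(85) = 1, μ(86) = 1, μ(87) = 1, μ(89) = -1, μ(91) = 1, μ(93) = 1, μ(94) = 1, μ(95) = 1, μ(97) = -1, μ(101) = -1, μ(102) = -1, μ(103) = -1, μ(105) = -1, μ(106) = 1, μ(107) = -1, μ(109) = -1, μ(110) = -1, μ(111) = 1, μ(113) = -1, μ(114) = -1, μ(115) = 1, μ(118) = 1, μ(119) = 1, μ(122) = 1, μ(123) = 1, μ(127) = -1, μ(129) = 1, μ(130) = -1, μ(131) = -1, μ(133) = 1, μ(134) = 1, μ(137) = -1, μ(138) = -1, μ(139) = -1, μ(141) = 1, μ(142) = 1, μ(143) = 1, with μ = 0 on non-squarefree integers. Summing μ(k)/k for k where μ(k) ≠ 0 gives 10391887234035457572196499544638378349921869282953777/1669107775099865011251538855274990009561055775533405515 ≈ 0.0062. (PNT ⟺ this sum → 0 as n → ∞.)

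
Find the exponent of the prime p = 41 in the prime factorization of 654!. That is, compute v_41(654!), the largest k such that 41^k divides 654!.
v_41(654!) = 15

Legendre's formula: v_p(n!) = Σ_{k ≥ 1} ⌊n / p^k⌋. For p = 41, n = 654, the terms are:
  ⌊654/41^1⌋ = ⌊654/41⌋ = 15
(the next term ⌊654/41^2⌋ = 0, terminating the sum). Summing: v_41(654!) = 15 = 15.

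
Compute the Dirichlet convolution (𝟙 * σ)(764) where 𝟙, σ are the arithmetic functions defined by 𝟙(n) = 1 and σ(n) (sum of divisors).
(𝟙 * σ)(764) = 2123

Divisors of 764: [1, 2, 4, 191, 382, 764]. For each d | 764:
  d = 1: 𝟙(1) · σ(764/1) = 1 · 1344 = 1344
  d = 2: 𝟙(2) · σ(764/2) = 1 · 576 = 576
  d = 4: 𝟙(4) · σ(764/4) = 1 · 192 = 192
  d = 191: 𝟙(191) · σ(764/191) = 1 · 7 = 7
  d = 382: 𝟙(382) · σ(764/382) = 1 · 3 = 3
  d = 764: 𝟙(764) · σ(764/764) = 1 · 1 = 1
Summing: (𝟙 * σ)(764) = 1344 + 576 + 192 + 7 + 3 + 1 = 2123.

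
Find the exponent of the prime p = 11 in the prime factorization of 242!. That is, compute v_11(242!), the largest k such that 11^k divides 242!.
v_11(242!) = 24

Legendre's formula: v_p(n!) = Σ_{k ≥ 1} ⌊n / p^k⌋. For p = 11, n = 242, the terms are:
  ⌊242/11^1⌋ = ⌊242/11⌋ = 22
  ⌊242/11^2⌋ = ⌊242/121⌋ = 2
(the next term ⌊242/11^3⌋ = 0, terminating the sum). Summing: v_11(242!) = 22 + 2 = 24.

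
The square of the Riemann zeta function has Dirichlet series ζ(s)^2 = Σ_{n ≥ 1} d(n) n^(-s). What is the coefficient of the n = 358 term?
d(358) = 4

ζ(s)^2 = (Σ 1/m^s)(Σ 1/k^s). The coefficient of 1/n^s in the product is the number of ordered pairs (m, k) with mk = n, which equals d(n). For n = 358, divisors are [1, 2, 179, 358], so d(358) = 4.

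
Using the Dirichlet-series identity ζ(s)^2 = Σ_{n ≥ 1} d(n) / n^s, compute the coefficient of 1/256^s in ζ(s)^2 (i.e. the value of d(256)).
d(256) = 9

ζ(s)^2 = (Σ 1/m^s)(Σ 1/k^s). The coefficient of 1/n^s in the product is the number of ordered pairs (m, k) with mk = n, which equals d(n). For n = 256, divisors are [1, 2, 4, 8, 16, 32, 64, 128, 256], so d(256) = 9.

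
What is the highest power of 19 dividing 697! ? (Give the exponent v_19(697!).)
v_19(697!) = 37

Legendre's formula: v_p(n!) = Σ_{k ≥ 1} ⌊n / p^k⌋. For p = 19, n = 697, the terms are:
  ⌊697/19^1⌋ = ⌊697/19⌋ = 36
  ⌊697/19^2⌋ = ⌊697/361⌋ = 1
(the next term ⌊697/19^3⌋ = 0, terminating the sum). Summing: v_19(697!) = 36 + 1 = 37.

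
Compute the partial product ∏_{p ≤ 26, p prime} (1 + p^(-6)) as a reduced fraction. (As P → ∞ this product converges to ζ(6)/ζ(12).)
∏ = 1528148900144746288585670319214284020/1502467574555591484127420211226932553

The primes p ≤ 26 are [2, 3, 5, 7, 11, 13, 17, 19, 23]. For each, (1 + 1/p^6) = (p^6 + 1)/p^6. Multiplying these fractions over p ∈ [2, 3, 5, 7, 11, 13, 17, 19, 23] gives 1528148900144746288585670319214284020/1502467574555591484127420211226932553. (In the limit P → ∞ this tends to ζ(6)/ζ(12).)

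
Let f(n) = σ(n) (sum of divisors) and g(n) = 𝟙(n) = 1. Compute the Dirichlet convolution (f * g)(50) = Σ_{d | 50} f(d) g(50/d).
(σ * 𝟙)(50) = 152

Divisors of 50: [1, 2, 5, 10, 25, 50]. For each d | 50:
  d = 1: σ(1) · 𝟙(50/1) = 1 · 1 = 1
  d = 2: σ(2) · 𝟙(50/2) = 3 · 1 = 3
  d = 5: σ(5) · 𝟙(50/5) = 6 · 1 = 6
  d = 10: σ(10) · 𝟙(50/10) = 18 · 1 = 18
  d = 25: σ(25) · 𝟙(50/25) = 31 · 1 = 31
  d = 50: σ(50) · 𝟙(50/50) = 93 · 1 = 93
Summing: (σ * 𝟙)(50) = 1 + 3 + 6 + 18 + 31 + 93 = 152.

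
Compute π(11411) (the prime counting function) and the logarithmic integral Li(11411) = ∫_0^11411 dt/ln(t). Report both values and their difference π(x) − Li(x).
π(11411) = 1377;  Li(11411) ≈ 1398.22;  π(x) − Li(x) ≈ -21.22.

Direct count of primes ≤ 11411 gives π(11411) = 1377. Numerical evaluation of the logarithmic integral gives Li(11411) ≈ 1398.22. The difference π(x) − Li(x) ≈ -21.22 is typically negative for small/moderate x (Li(x) overestimates), though Littlewood's theorem shows this sign changes infinitely often.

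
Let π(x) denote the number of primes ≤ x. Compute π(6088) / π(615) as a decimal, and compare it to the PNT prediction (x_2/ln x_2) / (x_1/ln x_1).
π(6088)/π(615) = 793/112 ≈ 7.0804;  PNT prediction ≈ 7.2950.

π(615) = 112 and π(6088) = 793, so π(6088)/π(615) ≈ 7.0804. The PNT-predicted ratio is (6088/ln(6088)) / (615/ln(615)) ≈ 7.2950. The two agree to within a few percent, as expected.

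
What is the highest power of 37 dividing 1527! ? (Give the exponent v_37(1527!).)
v_37(1527!) = 42

Legendre's formula: v_p(n!) = Σ_{k ≥ 1} ⌊n / p^k⌋. For p = 37, n = 1527, the terms are:
  ⌊1527/37^1⌋ = ⌊1527/37⌋ = 41
  ⌊1527/37^2⌋ = ⌊1527/1369⌋ = 1
(the next term ⌊1527/37^3⌋ = 0, terminating the sum). Summing: v_37(1527!) = 41 + 1 = 42.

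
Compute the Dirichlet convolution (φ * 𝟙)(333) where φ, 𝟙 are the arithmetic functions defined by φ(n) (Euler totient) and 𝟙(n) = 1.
(φ * 𝟙)(333) = 333

Divisors of 333: [1, 3, 9, 37, 111, 333]. For each d | 333:
  d = 1: φ(1) · 𝟙(333/1) = 1 · 1 = 1
  d = 3: φ(3) · 𝟙(333/3) = 2 · 1 = 2
  d = 9: φ(9) · 𝟙(333/9) = 6 · 1 = 6
  d = 37: φ(37) · 𝟙(333/37) = 36 · 1 = 36
  d = 111: φ(111) · 𝟙(333/111) = 72 · 1 = 72
  d = 333: φ(333) · 𝟙(333/333) = 216 · 1 = 216
Summing: (φ * 𝟙)(333) = 1 + 2 + 6 + 36 + 72 + 216 = 333.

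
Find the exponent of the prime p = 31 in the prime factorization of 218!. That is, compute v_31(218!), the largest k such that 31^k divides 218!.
v_31(218!) = 7

Legendre's formula: v_p(n!) = Σ_{k ≥ 1} ⌊n / p^k⌋. For p = 31, n = 218, the terms are:
  ⌊218/31^1⌋ = ⌊218/31⌋ = 7
(the next term ⌊218/31^2⌋ = 0, terminating the sum). Summing: v_31(218!) = 7 = 7.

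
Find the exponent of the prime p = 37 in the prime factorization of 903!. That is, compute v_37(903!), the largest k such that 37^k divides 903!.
v_37(903!) = 24

Legendre's formula: v_p(n!) = Σ_{k ≥ 1} ⌊n / p^k⌋. For p = 37, n = 903, the terms are:
  ⌊903/37^1⌋ = ⌊903/37⌋ = 24
(the next term ⌊903/37^2⌋ = 0, terminating the sum). Summing: v_37(903!) = 24 = 24.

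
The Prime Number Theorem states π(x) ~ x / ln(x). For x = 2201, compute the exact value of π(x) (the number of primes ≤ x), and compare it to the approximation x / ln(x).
π(2201) = 327;  x/ln(x) ≈ 285.97;  relative error ≈ 12.55%.

Directly count primes up to 2201: π(2201) = 327. The PNT approximation gives 2201/ln(2201) ≈ 2201/7.69667 ≈ 285.97. Relative error (π(x) − x/ln(x)) / π(x) ≈ 12.55%; the approximation is known to undercount slightly (Li(x) is a better estimate).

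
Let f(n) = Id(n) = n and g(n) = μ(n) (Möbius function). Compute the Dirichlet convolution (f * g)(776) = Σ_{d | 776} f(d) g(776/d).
(Id * μ)(776) = 384

Divisors of 776: [1, 2, 4, 8, 97, 194, 388, 776]. For each d | 776:
  d = 1: Id(1) · μ(776/1) = 1 · 0 = 0
  d = 2: Id(2) · μ(776/2) = 2 · 0 = 0
  d = 4: Id(4) · μ(776/4) = 4 · 1 = 4
  d = 8: Id(8) · μ(776/8) = 8 · -1 = -8
  d = 97: Id(97) · μ(776/97) = 97 · 0 = 0
  d = 194: Id(194) · μ(776/194) = 194 · 0 = 0
  d = 388: Id(388) · μ(776/388) = 388 · -1 = -388
  d = 776: Id(776) · μ(776/776) = 776 · 1 = 776
Summing: (Id * μ)(776) = 0 + 0 + 4 + -8 + 0 + 0 + -388 + 776 = 384.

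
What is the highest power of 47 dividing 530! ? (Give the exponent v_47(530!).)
v_47(530!) = 11

Legendre's formula: v_p(n!) = Σ_{k ≥ 1} ⌊n / p^k⌋. For p = 47, n = 530, the terms are:
  ⌊530/47^1⌋ = ⌊530/47⌋ = 11
(the next term ⌊530/47^2⌋ = 0, terminating the sum). Summing: v_47(530!) = 11 = 11.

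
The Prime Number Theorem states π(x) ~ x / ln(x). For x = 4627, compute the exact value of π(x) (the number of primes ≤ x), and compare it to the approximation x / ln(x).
π(4627) = 624;  x/ln(x) ≈ 548.24;  relative error ≈ 12.14%.

Directly count primes up to 4627: π(4627) = 624. The PNT approximation gives 4627/ln(4627) ≈ 4627/8.43966 ≈ 548.24. Relative error (π(x) − x/ln(x)) / π(x) ≈ 12.14%; the approximation is known to undercount slightly (Li(x) is a better estimate).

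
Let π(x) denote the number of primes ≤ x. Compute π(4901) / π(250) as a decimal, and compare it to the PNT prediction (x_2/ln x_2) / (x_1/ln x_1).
π(4901)/π(250) = 654/53 ≈ 12.3396;  PNT prediction ≈ 12.7386.

π(250) = 53 and π(4901) = 654, so π(4901)/π(250) ≈ 12.3396. The PNT-predicted ratio is (4901/ln(4901)) / (250/ln(250)) ≈ 12.7386. The two agree to within a few percent, as expected.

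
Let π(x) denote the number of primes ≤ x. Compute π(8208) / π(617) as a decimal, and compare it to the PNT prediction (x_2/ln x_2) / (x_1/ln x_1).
π(8208)/π(617) = 1028/113 ≈ 9.0973;  PNT prediction ≈ 9.4832.

π(617) = 113 and π(8208) = 1028, so π(8208)/π(617) ≈ 9.0973. The PNT-predicted ratio is (8208/ln(8208)) / (617/ln(617)) ≈ 9.4832. The two agree to within a few percent, as expected.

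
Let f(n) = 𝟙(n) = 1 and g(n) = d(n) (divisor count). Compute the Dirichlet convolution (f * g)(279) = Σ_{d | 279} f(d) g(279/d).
(𝟙 * d)(279) = 18

Divisors of 279: [1, 3, 9, 31, 93, 279]. For each d | 279:
  d = 1: 𝟙(1) · d(279/1) = 1 · 6 = 6
  d = 3: 𝟙(3) · d(279/3) = 1 · 4 = 4
  d = 9: 𝟙(9) · d(279/9) = 1 · 2 = 2
  d = 31: 𝟙(31) · d(279/31) = 1 · 3 = 3
  d = 93: 𝟙(93) · d(279/93) = 1 · 2 = 2
  d = 279: 𝟙(279) · d(279/279) = 1 · 1 = 1
Summing: (𝟙 * d)(279) = 6 + 4 + 2 + 3 + 2 + 1 = 18.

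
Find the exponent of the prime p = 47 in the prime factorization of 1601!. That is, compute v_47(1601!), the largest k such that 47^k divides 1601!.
v_47(1601!) = 34

Legendre's formula: v_p(n!) = Σ_{k ≥ 1} ⌊n / p^k⌋. For p = 47, n = 1601, the terms are:
  ⌊1601/47^1⌋ = ⌊1601/47⌋ = 34
(the next term ⌊1601/47^2⌋ = 0, terminating the sum). Summing: v_47(1601!) = 34 = 34.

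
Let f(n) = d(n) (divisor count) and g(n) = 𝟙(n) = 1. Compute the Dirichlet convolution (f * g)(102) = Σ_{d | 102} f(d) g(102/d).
(d * 𝟙)(102) = 27

Divisors of 102: [1, 2, 3, 6, 17, 34, 51, 102]. For each d | 102:
  d = 1: d(1) · 𝟙(102/1) = 1 · 1 = 1
  d = 2: d(2) · 𝟙(102/2) = 2 · 1 = 2
  d = 3: d(3) · 𝟙(102/3) = 2 · 1 = 2
  d = 6: d(6) · 𝟙(102/6) = 4 · 1 = 4
  d = 17: d(17) · 𝟙(102/17) = 2 · 1 = 2
  d = 34: d(34) · 𝟙(102/34) = 4 · 1 = 4
  d = 51: d(51) · 𝟙(102/51) = 4 · 1 = 4
  d = 102: d(102) · 𝟙(102/102) = 8 · 1 = 8
Summing: (d * 𝟙)(102) = 1 + 2 + 2 + 4 + 2 + 4 + 4 + 8 = 27.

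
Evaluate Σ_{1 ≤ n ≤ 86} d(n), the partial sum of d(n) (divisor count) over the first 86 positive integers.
Σ_{n ≤ 86} d(n) = 399

Compute d(n) for each 1 ≤ n ≤ 86: d(1) = 1, d(2) = 2, d(3) = 2, d(4) = 3, d(5) = 2, d(6) = 4, d(7) = 2, d(8) = 4, d(9) = 3, d(10) = 4, d(11) = 2, d(12) = 6, d(13) = 2, d(14) = 4, d(15) = 4, d(16) = 5, d(17) = 2, d(18) = 6, d(19) = 2, d(20) = 6, d(21) = 4, d(22) = 4, d(23) = 2, d(24) = 8, d(25) = 3, d(26) = 4, d(27) = 4, d(28) = 6, d(29) = 2, d(30) = 8, d(31) = 2, d(32) = 6, d(33) = 4, d(34) = 4, d(35) = 4, d(36) = 9, d(37) = 2, d(38) = 4, d(39) = 4, d(40) = 8, d(41) = 2, d(42) = 8, d(43) = 2, d(44) = 6, d(45) = 6, d(46) = 4, d(47) = 2, d(48) = 10, d(49) = 3, d(50) = 6, d(51) = 4, d(52) = 6, d(53) = 2, d(54) = 8, d(55) = 4, d(56) = 8, d(57) = 4, d(58) = 4, d(59) = 2, d(60) = 12, d(61) = 2, d(62) = 4, d(63) = 6, d(64) = 7, d(65) = 4, d(66) = 8, d(67) = 2, d(68) = 6, d(69) = 4, d(70) = 8, d(71) = 2, d(72) = 12, d(73) = 2, d(74) = 4, d(75) = 6, d(76) = 6, d(77) = 4, d(78) = 8, d(79) = 2, d(80) = 10, d(81) = 5, d(82) = 4, d(83) = 2, d(84) = 12, d(85) = 4, d(86) = 4. Summing all 86 values: 399. (Dirichlet's divisor formula: Σ_{n ≤ x} d(n) = x ln(x) + (2γ − 1) x + O(√x). For x = 86, the asymptotic estimate is ≈ 396.35.)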